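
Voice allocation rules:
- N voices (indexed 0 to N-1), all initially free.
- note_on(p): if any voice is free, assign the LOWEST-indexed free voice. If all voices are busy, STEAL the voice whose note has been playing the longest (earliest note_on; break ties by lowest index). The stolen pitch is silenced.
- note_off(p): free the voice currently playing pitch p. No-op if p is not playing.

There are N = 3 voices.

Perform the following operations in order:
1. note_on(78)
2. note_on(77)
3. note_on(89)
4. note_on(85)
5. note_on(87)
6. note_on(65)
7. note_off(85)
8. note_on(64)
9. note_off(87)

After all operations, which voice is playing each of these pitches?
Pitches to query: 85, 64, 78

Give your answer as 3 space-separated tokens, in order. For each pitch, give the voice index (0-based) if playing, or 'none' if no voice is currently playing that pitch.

Op 1: note_on(78): voice 0 is free -> assigned | voices=[78 - -]
Op 2: note_on(77): voice 1 is free -> assigned | voices=[78 77 -]
Op 3: note_on(89): voice 2 is free -> assigned | voices=[78 77 89]
Op 4: note_on(85): all voices busy, STEAL voice 0 (pitch 78, oldest) -> assign | voices=[85 77 89]
Op 5: note_on(87): all voices busy, STEAL voice 1 (pitch 77, oldest) -> assign | voices=[85 87 89]
Op 6: note_on(65): all voices busy, STEAL voice 2 (pitch 89, oldest) -> assign | voices=[85 87 65]
Op 7: note_off(85): free voice 0 | voices=[- 87 65]
Op 8: note_on(64): voice 0 is free -> assigned | voices=[64 87 65]
Op 9: note_off(87): free voice 1 | voices=[64 - 65]

Answer: none 0 none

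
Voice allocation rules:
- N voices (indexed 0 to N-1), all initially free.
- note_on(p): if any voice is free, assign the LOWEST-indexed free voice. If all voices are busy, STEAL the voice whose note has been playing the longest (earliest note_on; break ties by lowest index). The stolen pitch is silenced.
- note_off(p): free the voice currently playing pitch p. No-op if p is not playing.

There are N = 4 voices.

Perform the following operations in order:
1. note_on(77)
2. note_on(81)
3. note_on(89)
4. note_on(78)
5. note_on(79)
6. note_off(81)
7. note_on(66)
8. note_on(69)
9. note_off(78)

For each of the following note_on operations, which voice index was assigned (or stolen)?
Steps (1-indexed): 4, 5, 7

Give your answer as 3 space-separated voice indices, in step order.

Op 1: note_on(77): voice 0 is free -> assigned | voices=[77 - - -]
Op 2: note_on(81): voice 1 is free -> assigned | voices=[77 81 - -]
Op 3: note_on(89): voice 2 is free -> assigned | voices=[77 81 89 -]
Op 4: note_on(78): voice 3 is free -> assigned | voices=[77 81 89 78]
Op 5: note_on(79): all voices busy, STEAL voice 0 (pitch 77, oldest) -> assign | voices=[79 81 89 78]
Op 6: note_off(81): free voice 1 | voices=[79 - 89 78]
Op 7: note_on(66): voice 1 is free -> assigned | voices=[79 66 89 78]
Op 8: note_on(69): all voices busy, STEAL voice 2 (pitch 89, oldest) -> assign | voices=[79 66 69 78]
Op 9: note_off(78): free voice 3 | voices=[79 66 69 -]

Answer: 3 0 1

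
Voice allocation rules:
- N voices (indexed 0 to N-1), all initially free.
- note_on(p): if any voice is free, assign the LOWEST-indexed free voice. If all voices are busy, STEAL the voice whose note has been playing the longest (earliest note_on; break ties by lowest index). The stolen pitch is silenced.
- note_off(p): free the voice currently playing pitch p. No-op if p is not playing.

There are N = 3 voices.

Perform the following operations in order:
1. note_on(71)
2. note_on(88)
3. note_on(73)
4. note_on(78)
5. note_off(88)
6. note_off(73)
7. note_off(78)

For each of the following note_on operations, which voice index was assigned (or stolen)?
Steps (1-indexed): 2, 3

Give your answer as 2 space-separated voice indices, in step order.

Op 1: note_on(71): voice 0 is free -> assigned | voices=[71 - -]
Op 2: note_on(88): voice 1 is free -> assigned | voices=[71 88 -]
Op 3: note_on(73): voice 2 is free -> assigned | voices=[71 88 73]
Op 4: note_on(78): all voices busy, STEAL voice 0 (pitch 71, oldest) -> assign | voices=[78 88 73]
Op 5: note_off(88): free voice 1 | voices=[78 - 73]
Op 6: note_off(73): free voice 2 | voices=[78 - -]
Op 7: note_off(78): free voice 0 | voices=[- - -]

Answer: 1 2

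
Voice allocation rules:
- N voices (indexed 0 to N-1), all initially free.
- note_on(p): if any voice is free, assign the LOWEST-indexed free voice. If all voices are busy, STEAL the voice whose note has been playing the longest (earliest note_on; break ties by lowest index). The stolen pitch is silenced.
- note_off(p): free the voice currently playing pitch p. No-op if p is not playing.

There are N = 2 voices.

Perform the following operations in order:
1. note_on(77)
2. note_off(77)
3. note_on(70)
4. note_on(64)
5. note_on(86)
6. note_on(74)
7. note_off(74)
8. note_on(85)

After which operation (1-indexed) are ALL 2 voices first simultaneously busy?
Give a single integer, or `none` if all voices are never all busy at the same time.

Answer: 4

Derivation:
Op 1: note_on(77): voice 0 is free -> assigned | voices=[77 -]
Op 2: note_off(77): free voice 0 | voices=[- -]
Op 3: note_on(70): voice 0 is free -> assigned | voices=[70 -]
Op 4: note_on(64): voice 1 is free -> assigned | voices=[70 64]
Op 5: note_on(86): all voices busy, STEAL voice 0 (pitch 70, oldest) -> assign | voices=[86 64]
Op 6: note_on(74): all voices busy, STEAL voice 1 (pitch 64, oldest) -> assign | voices=[86 74]
Op 7: note_off(74): free voice 1 | voices=[86 -]
Op 8: note_on(85): voice 1 is free -> assigned | voices=[86 85]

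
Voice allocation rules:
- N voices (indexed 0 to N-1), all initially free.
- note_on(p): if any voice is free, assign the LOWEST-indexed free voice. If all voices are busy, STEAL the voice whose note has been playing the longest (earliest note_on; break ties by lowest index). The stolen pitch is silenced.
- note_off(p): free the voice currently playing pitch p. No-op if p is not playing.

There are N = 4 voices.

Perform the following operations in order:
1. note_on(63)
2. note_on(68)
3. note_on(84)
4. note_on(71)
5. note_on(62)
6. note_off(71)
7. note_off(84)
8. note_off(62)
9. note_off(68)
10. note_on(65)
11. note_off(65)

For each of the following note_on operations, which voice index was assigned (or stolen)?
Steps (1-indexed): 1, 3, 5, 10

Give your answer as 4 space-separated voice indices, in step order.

Op 1: note_on(63): voice 0 is free -> assigned | voices=[63 - - -]
Op 2: note_on(68): voice 1 is free -> assigned | voices=[63 68 - -]
Op 3: note_on(84): voice 2 is free -> assigned | voices=[63 68 84 -]
Op 4: note_on(71): voice 3 is free -> assigned | voices=[63 68 84 71]
Op 5: note_on(62): all voices busy, STEAL voice 0 (pitch 63, oldest) -> assign | voices=[62 68 84 71]
Op 6: note_off(71): free voice 3 | voices=[62 68 84 -]
Op 7: note_off(84): free voice 2 | voices=[62 68 - -]
Op 8: note_off(62): free voice 0 | voices=[- 68 - -]
Op 9: note_off(68): free voice 1 | voices=[- - - -]
Op 10: note_on(65): voice 0 is free -> assigned | voices=[65 - - -]
Op 11: note_off(65): free voice 0 | voices=[- - - -]

Answer: 0 2 0 0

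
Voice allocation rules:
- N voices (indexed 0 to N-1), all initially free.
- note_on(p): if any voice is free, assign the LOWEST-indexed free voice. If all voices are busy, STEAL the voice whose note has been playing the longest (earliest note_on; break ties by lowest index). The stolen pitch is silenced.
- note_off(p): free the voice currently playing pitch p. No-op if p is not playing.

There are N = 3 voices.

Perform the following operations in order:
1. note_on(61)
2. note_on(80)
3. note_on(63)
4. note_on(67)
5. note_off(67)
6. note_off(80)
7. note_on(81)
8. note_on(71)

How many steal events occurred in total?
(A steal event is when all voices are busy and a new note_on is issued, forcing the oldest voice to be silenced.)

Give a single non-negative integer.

Op 1: note_on(61): voice 0 is free -> assigned | voices=[61 - -]
Op 2: note_on(80): voice 1 is free -> assigned | voices=[61 80 -]
Op 3: note_on(63): voice 2 is free -> assigned | voices=[61 80 63]
Op 4: note_on(67): all voices busy, STEAL voice 0 (pitch 61, oldest) -> assign | voices=[67 80 63]
Op 5: note_off(67): free voice 0 | voices=[- 80 63]
Op 6: note_off(80): free voice 1 | voices=[- - 63]
Op 7: note_on(81): voice 0 is free -> assigned | voices=[81 - 63]
Op 8: note_on(71): voice 1 is free -> assigned | voices=[81 71 63]

Answer: 1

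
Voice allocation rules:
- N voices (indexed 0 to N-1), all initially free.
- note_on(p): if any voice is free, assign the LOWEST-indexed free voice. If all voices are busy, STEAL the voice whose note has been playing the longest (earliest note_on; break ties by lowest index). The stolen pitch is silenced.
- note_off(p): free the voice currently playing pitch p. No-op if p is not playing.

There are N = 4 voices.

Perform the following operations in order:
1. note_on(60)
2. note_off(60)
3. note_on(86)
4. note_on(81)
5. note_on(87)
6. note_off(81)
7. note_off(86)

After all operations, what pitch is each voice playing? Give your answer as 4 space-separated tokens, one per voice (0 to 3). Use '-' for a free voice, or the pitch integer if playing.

Answer: - - 87 -

Derivation:
Op 1: note_on(60): voice 0 is free -> assigned | voices=[60 - - -]
Op 2: note_off(60): free voice 0 | voices=[- - - -]
Op 3: note_on(86): voice 0 is free -> assigned | voices=[86 - - -]
Op 4: note_on(81): voice 1 is free -> assigned | voices=[86 81 - -]
Op 5: note_on(87): voice 2 is free -> assigned | voices=[86 81 87 -]
Op 6: note_off(81): free voice 1 | voices=[86 - 87 -]
Op 7: note_off(86): free voice 0 | voices=[- - 87 -]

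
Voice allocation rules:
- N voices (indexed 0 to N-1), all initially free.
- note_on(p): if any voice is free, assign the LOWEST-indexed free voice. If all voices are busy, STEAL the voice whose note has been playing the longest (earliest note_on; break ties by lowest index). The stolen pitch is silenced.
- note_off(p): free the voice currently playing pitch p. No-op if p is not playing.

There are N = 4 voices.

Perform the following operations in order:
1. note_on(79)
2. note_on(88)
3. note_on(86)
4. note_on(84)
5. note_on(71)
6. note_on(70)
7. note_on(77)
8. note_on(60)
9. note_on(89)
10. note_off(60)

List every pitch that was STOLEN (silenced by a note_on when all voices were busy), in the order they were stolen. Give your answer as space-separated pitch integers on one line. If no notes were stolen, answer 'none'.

Answer: 79 88 86 84 71

Derivation:
Op 1: note_on(79): voice 0 is free -> assigned | voices=[79 - - -]
Op 2: note_on(88): voice 1 is free -> assigned | voices=[79 88 - -]
Op 3: note_on(86): voice 2 is free -> assigned | voices=[79 88 86 -]
Op 4: note_on(84): voice 3 is free -> assigned | voices=[79 88 86 84]
Op 5: note_on(71): all voices busy, STEAL voice 0 (pitch 79, oldest) -> assign | voices=[71 88 86 84]
Op 6: note_on(70): all voices busy, STEAL voice 1 (pitch 88, oldest) -> assign | voices=[71 70 86 84]
Op 7: note_on(77): all voices busy, STEAL voice 2 (pitch 86, oldest) -> assign | voices=[71 70 77 84]
Op 8: note_on(60): all voices busy, STEAL voice 3 (pitch 84, oldest) -> assign | voices=[71 70 77 60]
Op 9: note_on(89): all voices busy, STEAL voice 0 (pitch 71, oldest) -> assign | voices=[89 70 77 60]
Op 10: note_off(60): free voice 3 | voices=[89 70 77 -]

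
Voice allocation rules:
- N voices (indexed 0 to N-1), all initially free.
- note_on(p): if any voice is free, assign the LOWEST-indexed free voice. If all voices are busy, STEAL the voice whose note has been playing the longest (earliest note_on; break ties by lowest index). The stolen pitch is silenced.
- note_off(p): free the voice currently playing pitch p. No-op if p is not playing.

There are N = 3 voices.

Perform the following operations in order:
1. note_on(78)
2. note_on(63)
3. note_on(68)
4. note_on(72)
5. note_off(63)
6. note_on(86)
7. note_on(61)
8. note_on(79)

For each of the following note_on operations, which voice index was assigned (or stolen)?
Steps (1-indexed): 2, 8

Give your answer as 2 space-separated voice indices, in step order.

Answer: 1 0

Derivation:
Op 1: note_on(78): voice 0 is free -> assigned | voices=[78 - -]
Op 2: note_on(63): voice 1 is free -> assigned | voices=[78 63 -]
Op 3: note_on(68): voice 2 is free -> assigned | voices=[78 63 68]
Op 4: note_on(72): all voices busy, STEAL voice 0 (pitch 78, oldest) -> assign | voices=[72 63 68]
Op 5: note_off(63): free voice 1 | voices=[72 - 68]
Op 6: note_on(86): voice 1 is free -> assigned | voices=[72 86 68]
Op 7: note_on(61): all voices busy, STEAL voice 2 (pitch 68, oldest) -> assign | voices=[72 86 61]
Op 8: note_on(79): all voices busy, STEAL voice 0 (pitch 72, oldest) -> assign | voices=[79 86 61]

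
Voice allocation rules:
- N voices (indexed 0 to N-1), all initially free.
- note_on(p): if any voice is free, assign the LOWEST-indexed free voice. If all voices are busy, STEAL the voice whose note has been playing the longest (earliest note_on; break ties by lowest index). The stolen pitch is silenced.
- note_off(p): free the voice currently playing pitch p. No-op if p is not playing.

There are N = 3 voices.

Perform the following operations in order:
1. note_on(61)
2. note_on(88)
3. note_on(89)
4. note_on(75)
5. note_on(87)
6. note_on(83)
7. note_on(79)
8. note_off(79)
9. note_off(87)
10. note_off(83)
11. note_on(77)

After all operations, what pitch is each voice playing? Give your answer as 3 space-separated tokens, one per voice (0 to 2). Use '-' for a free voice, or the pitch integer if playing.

Answer: 77 - -

Derivation:
Op 1: note_on(61): voice 0 is free -> assigned | voices=[61 - -]
Op 2: note_on(88): voice 1 is free -> assigned | voices=[61 88 -]
Op 3: note_on(89): voice 2 is free -> assigned | voices=[61 88 89]
Op 4: note_on(75): all voices busy, STEAL voice 0 (pitch 61, oldest) -> assign | voices=[75 88 89]
Op 5: note_on(87): all voices busy, STEAL voice 1 (pitch 88, oldest) -> assign | voices=[75 87 89]
Op 6: note_on(83): all voices busy, STEAL voice 2 (pitch 89, oldest) -> assign | voices=[75 87 83]
Op 7: note_on(79): all voices busy, STEAL voice 0 (pitch 75, oldest) -> assign | voices=[79 87 83]
Op 8: note_off(79): free voice 0 | voices=[- 87 83]
Op 9: note_off(87): free voice 1 | voices=[- - 83]
Op 10: note_off(83): free voice 2 | voices=[- - -]
Op 11: note_on(77): voice 0 is free -> assigned | voices=[77 - -]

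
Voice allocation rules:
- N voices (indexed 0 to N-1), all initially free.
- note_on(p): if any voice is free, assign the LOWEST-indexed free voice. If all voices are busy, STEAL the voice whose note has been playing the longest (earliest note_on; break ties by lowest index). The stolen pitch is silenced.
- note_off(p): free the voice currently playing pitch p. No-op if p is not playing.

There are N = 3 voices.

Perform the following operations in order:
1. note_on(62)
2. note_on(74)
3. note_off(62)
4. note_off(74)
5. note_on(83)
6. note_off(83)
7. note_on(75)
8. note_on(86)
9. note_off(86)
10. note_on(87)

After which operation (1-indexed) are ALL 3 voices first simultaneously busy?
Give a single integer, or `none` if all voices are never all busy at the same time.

Op 1: note_on(62): voice 0 is free -> assigned | voices=[62 - -]
Op 2: note_on(74): voice 1 is free -> assigned | voices=[62 74 -]
Op 3: note_off(62): free voice 0 | voices=[- 74 -]
Op 4: note_off(74): free voice 1 | voices=[- - -]
Op 5: note_on(83): voice 0 is free -> assigned | voices=[83 - -]
Op 6: note_off(83): free voice 0 | voices=[- - -]
Op 7: note_on(75): voice 0 is free -> assigned | voices=[75 - -]
Op 8: note_on(86): voice 1 is free -> assigned | voices=[75 86 -]
Op 9: note_off(86): free voice 1 | voices=[75 - -]
Op 10: note_on(87): voice 1 is free -> assigned | voices=[75 87 -]

Answer: none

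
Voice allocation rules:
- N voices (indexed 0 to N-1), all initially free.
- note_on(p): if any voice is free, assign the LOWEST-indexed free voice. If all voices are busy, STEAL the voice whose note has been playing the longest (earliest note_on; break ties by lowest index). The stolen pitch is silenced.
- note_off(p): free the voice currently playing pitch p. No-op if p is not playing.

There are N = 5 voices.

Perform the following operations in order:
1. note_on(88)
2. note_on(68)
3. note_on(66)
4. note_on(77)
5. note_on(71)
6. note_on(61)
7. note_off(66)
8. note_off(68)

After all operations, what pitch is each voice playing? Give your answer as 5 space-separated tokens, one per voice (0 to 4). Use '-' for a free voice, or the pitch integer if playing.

Op 1: note_on(88): voice 0 is free -> assigned | voices=[88 - - - -]
Op 2: note_on(68): voice 1 is free -> assigned | voices=[88 68 - - -]
Op 3: note_on(66): voice 2 is free -> assigned | voices=[88 68 66 - -]
Op 4: note_on(77): voice 3 is free -> assigned | voices=[88 68 66 77 -]
Op 5: note_on(71): voice 4 is free -> assigned | voices=[88 68 66 77 71]
Op 6: note_on(61): all voices busy, STEAL voice 0 (pitch 88, oldest) -> assign | voices=[61 68 66 77 71]
Op 7: note_off(66): free voice 2 | voices=[61 68 - 77 71]
Op 8: note_off(68): free voice 1 | voices=[61 - - 77 71]

Answer: 61 - - 77 71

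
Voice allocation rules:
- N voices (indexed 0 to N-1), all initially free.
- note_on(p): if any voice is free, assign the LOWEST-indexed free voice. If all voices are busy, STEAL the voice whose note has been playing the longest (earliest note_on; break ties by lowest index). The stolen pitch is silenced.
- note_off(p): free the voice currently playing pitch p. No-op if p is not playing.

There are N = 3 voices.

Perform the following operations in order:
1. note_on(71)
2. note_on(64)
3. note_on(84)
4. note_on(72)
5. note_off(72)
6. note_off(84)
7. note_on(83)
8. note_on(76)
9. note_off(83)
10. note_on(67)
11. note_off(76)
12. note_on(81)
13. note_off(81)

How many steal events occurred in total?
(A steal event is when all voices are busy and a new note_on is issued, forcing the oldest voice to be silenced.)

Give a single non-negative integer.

Answer: 1

Derivation:
Op 1: note_on(71): voice 0 is free -> assigned | voices=[71 - -]
Op 2: note_on(64): voice 1 is free -> assigned | voices=[71 64 -]
Op 3: note_on(84): voice 2 is free -> assigned | voices=[71 64 84]
Op 4: note_on(72): all voices busy, STEAL voice 0 (pitch 71, oldest) -> assign | voices=[72 64 84]
Op 5: note_off(72): free voice 0 | voices=[- 64 84]
Op 6: note_off(84): free voice 2 | voices=[- 64 -]
Op 7: note_on(83): voice 0 is free -> assigned | voices=[83 64 -]
Op 8: note_on(76): voice 2 is free -> assigned | voices=[83 64 76]
Op 9: note_off(83): free voice 0 | voices=[- 64 76]
Op 10: note_on(67): voice 0 is free -> assigned | voices=[67 64 76]
Op 11: note_off(76): free voice 2 | voices=[67 64 -]
Op 12: note_on(81): voice 2 is free -> assigned | voices=[67 64 81]
Op 13: note_off(81): free voice 2 | voices=[67 64 -]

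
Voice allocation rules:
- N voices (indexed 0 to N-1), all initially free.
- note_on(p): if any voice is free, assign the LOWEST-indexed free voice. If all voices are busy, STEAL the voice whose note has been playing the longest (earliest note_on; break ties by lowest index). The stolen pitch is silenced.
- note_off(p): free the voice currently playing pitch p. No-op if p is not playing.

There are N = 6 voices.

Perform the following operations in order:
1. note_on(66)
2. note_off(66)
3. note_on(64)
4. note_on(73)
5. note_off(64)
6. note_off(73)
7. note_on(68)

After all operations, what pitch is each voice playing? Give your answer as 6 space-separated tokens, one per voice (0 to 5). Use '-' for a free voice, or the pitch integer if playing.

Answer: 68 - - - - -

Derivation:
Op 1: note_on(66): voice 0 is free -> assigned | voices=[66 - - - - -]
Op 2: note_off(66): free voice 0 | voices=[- - - - - -]
Op 3: note_on(64): voice 0 is free -> assigned | voices=[64 - - - - -]
Op 4: note_on(73): voice 1 is free -> assigned | voices=[64 73 - - - -]
Op 5: note_off(64): free voice 0 | voices=[- 73 - - - -]
Op 6: note_off(73): free voice 1 | voices=[- - - - - -]
Op 7: note_on(68): voice 0 is free -> assigned | voices=[68 - - - - -]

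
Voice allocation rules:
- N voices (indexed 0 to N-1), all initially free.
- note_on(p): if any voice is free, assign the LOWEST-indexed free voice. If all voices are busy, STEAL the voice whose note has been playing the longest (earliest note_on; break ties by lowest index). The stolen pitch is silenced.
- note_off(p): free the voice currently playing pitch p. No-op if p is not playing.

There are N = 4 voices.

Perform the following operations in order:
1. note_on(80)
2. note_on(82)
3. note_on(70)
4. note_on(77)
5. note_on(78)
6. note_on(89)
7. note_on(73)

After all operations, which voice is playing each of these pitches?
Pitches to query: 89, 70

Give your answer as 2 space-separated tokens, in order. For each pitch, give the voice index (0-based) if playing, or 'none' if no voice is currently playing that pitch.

Op 1: note_on(80): voice 0 is free -> assigned | voices=[80 - - -]
Op 2: note_on(82): voice 1 is free -> assigned | voices=[80 82 - -]
Op 3: note_on(70): voice 2 is free -> assigned | voices=[80 82 70 -]
Op 4: note_on(77): voice 3 is free -> assigned | voices=[80 82 70 77]
Op 5: note_on(78): all voices busy, STEAL voice 0 (pitch 80, oldest) -> assign | voices=[78 82 70 77]
Op 6: note_on(89): all voices busy, STEAL voice 1 (pitch 82, oldest) -> assign | voices=[78 89 70 77]
Op 7: note_on(73): all voices busy, STEAL voice 2 (pitch 70, oldest) -> assign | voices=[78 89 73 77]

Answer: 1 none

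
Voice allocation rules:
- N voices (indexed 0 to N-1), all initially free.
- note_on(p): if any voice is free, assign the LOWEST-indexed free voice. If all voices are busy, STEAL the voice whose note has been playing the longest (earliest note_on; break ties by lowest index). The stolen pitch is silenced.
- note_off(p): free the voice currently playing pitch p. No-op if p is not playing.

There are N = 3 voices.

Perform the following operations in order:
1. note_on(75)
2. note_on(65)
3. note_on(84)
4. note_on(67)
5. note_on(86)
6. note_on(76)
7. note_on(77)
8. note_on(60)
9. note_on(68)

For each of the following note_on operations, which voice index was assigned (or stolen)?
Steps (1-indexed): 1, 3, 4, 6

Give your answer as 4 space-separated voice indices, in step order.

Answer: 0 2 0 2

Derivation:
Op 1: note_on(75): voice 0 is free -> assigned | voices=[75 - -]
Op 2: note_on(65): voice 1 is free -> assigned | voices=[75 65 -]
Op 3: note_on(84): voice 2 is free -> assigned | voices=[75 65 84]
Op 4: note_on(67): all voices busy, STEAL voice 0 (pitch 75, oldest) -> assign | voices=[67 65 84]
Op 5: note_on(86): all voices busy, STEAL voice 1 (pitch 65, oldest) -> assign | voices=[67 86 84]
Op 6: note_on(76): all voices busy, STEAL voice 2 (pitch 84, oldest) -> assign | voices=[67 86 76]
Op 7: note_on(77): all voices busy, STEAL voice 0 (pitch 67, oldest) -> assign | voices=[77 86 76]
Op 8: note_on(60): all voices busy, STEAL voice 1 (pitch 86, oldest) -> assign | voices=[77 60 76]
Op 9: note_on(68): all voices busy, STEAL voice 2 (pitch 76, oldest) -> assign | voices=[77 60 68]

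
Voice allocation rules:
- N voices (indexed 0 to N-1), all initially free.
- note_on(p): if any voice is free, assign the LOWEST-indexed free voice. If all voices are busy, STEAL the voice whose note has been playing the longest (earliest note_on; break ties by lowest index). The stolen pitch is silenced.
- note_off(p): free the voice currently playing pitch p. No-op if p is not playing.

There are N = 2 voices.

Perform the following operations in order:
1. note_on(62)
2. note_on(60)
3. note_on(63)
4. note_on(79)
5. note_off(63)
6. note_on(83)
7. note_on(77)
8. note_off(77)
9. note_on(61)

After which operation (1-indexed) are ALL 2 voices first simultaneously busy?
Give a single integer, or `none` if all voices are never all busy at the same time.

Op 1: note_on(62): voice 0 is free -> assigned | voices=[62 -]
Op 2: note_on(60): voice 1 is free -> assigned | voices=[62 60]
Op 3: note_on(63): all voices busy, STEAL voice 0 (pitch 62, oldest) -> assign | voices=[63 60]
Op 4: note_on(79): all voices busy, STEAL voice 1 (pitch 60, oldest) -> assign | voices=[63 79]
Op 5: note_off(63): free voice 0 | voices=[- 79]
Op 6: note_on(83): voice 0 is free -> assigned | voices=[83 79]
Op 7: note_on(77): all voices busy, STEAL voice 1 (pitch 79, oldest) -> assign | voices=[83 77]
Op 8: note_off(77): free voice 1 | voices=[83 -]
Op 9: note_on(61): voice 1 is free -> assigned | voices=[83 61]

Answer: 2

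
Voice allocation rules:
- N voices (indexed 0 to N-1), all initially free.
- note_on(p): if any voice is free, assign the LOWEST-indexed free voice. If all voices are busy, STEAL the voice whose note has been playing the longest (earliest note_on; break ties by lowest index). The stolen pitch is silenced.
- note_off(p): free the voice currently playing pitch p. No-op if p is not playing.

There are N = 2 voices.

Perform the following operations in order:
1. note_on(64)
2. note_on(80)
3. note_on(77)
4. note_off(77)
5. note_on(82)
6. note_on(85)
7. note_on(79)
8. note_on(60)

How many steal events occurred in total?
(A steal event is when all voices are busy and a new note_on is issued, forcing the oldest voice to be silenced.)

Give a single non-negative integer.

Answer: 4

Derivation:
Op 1: note_on(64): voice 0 is free -> assigned | voices=[64 -]
Op 2: note_on(80): voice 1 is free -> assigned | voices=[64 80]
Op 3: note_on(77): all voices busy, STEAL voice 0 (pitch 64, oldest) -> assign | voices=[77 80]
Op 4: note_off(77): free voice 0 | voices=[- 80]
Op 5: note_on(82): voice 0 is free -> assigned | voices=[82 80]
Op 6: note_on(85): all voices busy, STEAL voice 1 (pitch 80, oldest) -> assign | voices=[82 85]
Op 7: note_on(79): all voices busy, STEAL voice 0 (pitch 82, oldest) -> assign | voices=[79 85]
Op 8: note_on(60): all voices busy, STEAL voice 1 (pitch 85, oldest) -> assign | voices=[79 60]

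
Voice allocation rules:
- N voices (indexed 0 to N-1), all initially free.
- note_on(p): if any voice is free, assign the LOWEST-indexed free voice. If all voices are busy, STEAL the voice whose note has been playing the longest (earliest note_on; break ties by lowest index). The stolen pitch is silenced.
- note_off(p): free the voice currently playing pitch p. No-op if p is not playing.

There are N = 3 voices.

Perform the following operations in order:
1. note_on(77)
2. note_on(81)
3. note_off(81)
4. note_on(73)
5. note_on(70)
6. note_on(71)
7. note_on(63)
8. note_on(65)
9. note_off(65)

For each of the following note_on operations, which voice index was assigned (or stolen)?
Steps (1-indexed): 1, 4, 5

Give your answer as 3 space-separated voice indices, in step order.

Answer: 0 1 2

Derivation:
Op 1: note_on(77): voice 0 is free -> assigned | voices=[77 - -]
Op 2: note_on(81): voice 1 is free -> assigned | voices=[77 81 -]
Op 3: note_off(81): free voice 1 | voices=[77 - -]
Op 4: note_on(73): voice 1 is free -> assigned | voices=[77 73 -]
Op 5: note_on(70): voice 2 is free -> assigned | voices=[77 73 70]
Op 6: note_on(71): all voices busy, STEAL voice 0 (pitch 77, oldest) -> assign | voices=[71 73 70]
Op 7: note_on(63): all voices busy, STEAL voice 1 (pitch 73, oldest) -> assign | voices=[71 63 70]
Op 8: note_on(65): all voices busy, STEAL voice 2 (pitch 70, oldest) -> assign | voices=[71 63 65]
Op 9: note_off(65): free voice 2 | voices=[71 63 -]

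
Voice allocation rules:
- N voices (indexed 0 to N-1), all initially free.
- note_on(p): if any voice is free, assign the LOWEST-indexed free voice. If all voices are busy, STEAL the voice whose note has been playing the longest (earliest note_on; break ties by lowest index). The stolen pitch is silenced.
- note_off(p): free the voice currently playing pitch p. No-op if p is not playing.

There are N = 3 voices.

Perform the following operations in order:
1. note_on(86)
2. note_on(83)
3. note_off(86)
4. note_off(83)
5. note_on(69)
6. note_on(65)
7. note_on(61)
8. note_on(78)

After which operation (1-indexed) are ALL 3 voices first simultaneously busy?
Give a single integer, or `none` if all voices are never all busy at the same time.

Op 1: note_on(86): voice 0 is free -> assigned | voices=[86 - -]
Op 2: note_on(83): voice 1 is free -> assigned | voices=[86 83 -]
Op 3: note_off(86): free voice 0 | voices=[- 83 -]
Op 4: note_off(83): free voice 1 | voices=[- - -]
Op 5: note_on(69): voice 0 is free -> assigned | voices=[69 - -]
Op 6: note_on(65): voice 1 is free -> assigned | voices=[69 65 -]
Op 7: note_on(61): voice 2 is free -> assigned | voices=[69 65 61]
Op 8: note_on(78): all voices busy, STEAL voice 0 (pitch 69, oldest) -> assign | voices=[78 65 61]

Answer: 7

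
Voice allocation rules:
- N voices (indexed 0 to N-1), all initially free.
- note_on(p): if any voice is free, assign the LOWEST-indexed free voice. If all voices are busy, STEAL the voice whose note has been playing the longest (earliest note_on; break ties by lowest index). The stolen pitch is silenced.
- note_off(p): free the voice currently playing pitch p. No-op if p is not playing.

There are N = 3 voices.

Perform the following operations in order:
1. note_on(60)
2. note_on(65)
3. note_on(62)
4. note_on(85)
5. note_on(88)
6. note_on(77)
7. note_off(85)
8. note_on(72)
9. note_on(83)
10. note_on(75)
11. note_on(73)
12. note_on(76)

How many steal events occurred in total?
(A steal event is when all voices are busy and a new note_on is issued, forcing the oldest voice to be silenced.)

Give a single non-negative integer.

Answer: 7

Derivation:
Op 1: note_on(60): voice 0 is free -> assigned | voices=[60 - -]
Op 2: note_on(65): voice 1 is free -> assigned | voices=[60 65 -]
Op 3: note_on(62): voice 2 is free -> assigned | voices=[60 65 62]
Op 4: note_on(85): all voices busy, STEAL voice 0 (pitch 60, oldest) -> assign | voices=[85 65 62]
Op 5: note_on(88): all voices busy, STEAL voice 1 (pitch 65, oldest) -> assign | voices=[85 88 62]
Op 6: note_on(77): all voices busy, STEAL voice 2 (pitch 62, oldest) -> assign | voices=[85 88 77]
Op 7: note_off(85): free voice 0 | voices=[- 88 77]
Op 8: note_on(72): voice 0 is free -> assigned | voices=[72 88 77]
Op 9: note_on(83): all voices busy, STEAL voice 1 (pitch 88, oldest) -> assign | voices=[72 83 77]
Op 10: note_on(75): all voices busy, STEAL voice 2 (pitch 77, oldest) -> assign | voices=[72 83 75]
Op 11: note_on(73): all voices busy, STEAL voice 0 (pitch 72, oldest) -> assign | voices=[73 83 75]
Op 12: note_on(76): all voices busy, STEAL voice 1 (pitch 83, oldest) -> assign | voices=[73 76 75]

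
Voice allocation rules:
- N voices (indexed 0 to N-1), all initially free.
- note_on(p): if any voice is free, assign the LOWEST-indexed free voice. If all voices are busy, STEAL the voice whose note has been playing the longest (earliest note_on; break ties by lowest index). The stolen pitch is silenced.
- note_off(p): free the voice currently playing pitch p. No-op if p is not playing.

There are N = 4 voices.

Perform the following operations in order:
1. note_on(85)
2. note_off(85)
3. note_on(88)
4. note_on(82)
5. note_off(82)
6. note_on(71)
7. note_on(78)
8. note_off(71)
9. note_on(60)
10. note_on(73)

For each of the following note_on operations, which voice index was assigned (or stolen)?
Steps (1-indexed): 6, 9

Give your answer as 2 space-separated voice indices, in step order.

Answer: 1 1

Derivation:
Op 1: note_on(85): voice 0 is free -> assigned | voices=[85 - - -]
Op 2: note_off(85): free voice 0 | voices=[- - - -]
Op 3: note_on(88): voice 0 is free -> assigned | voices=[88 - - -]
Op 4: note_on(82): voice 1 is free -> assigned | voices=[88 82 - -]
Op 5: note_off(82): free voice 1 | voices=[88 - - -]
Op 6: note_on(71): voice 1 is free -> assigned | voices=[88 71 - -]
Op 7: note_on(78): voice 2 is free -> assigned | voices=[88 71 78 -]
Op 8: note_off(71): free voice 1 | voices=[88 - 78 -]
Op 9: note_on(60): voice 1 is free -> assigned | voices=[88 60 78 -]
Op 10: note_on(73): voice 3 is free -> assigned | voices=[88 60 78 73]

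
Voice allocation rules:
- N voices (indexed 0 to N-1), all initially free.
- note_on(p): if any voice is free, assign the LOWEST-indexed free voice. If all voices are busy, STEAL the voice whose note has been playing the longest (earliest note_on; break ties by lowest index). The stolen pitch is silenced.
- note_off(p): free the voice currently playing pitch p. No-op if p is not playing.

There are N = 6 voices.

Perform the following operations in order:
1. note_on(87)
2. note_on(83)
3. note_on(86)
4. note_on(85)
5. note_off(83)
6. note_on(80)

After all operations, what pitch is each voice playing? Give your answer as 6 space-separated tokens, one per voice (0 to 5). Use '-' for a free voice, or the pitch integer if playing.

Answer: 87 80 86 85 - -

Derivation:
Op 1: note_on(87): voice 0 is free -> assigned | voices=[87 - - - - -]
Op 2: note_on(83): voice 1 is free -> assigned | voices=[87 83 - - - -]
Op 3: note_on(86): voice 2 is free -> assigned | voices=[87 83 86 - - -]
Op 4: note_on(85): voice 3 is free -> assigned | voices=[87 83 86 85 - -]
Op 5: note_off(83): free voice 1 | voices=[87 - 86 85 - -]
Op 6: note_on(80): voice 1 is free -> assigned | voices=[87 80 86 85 - -]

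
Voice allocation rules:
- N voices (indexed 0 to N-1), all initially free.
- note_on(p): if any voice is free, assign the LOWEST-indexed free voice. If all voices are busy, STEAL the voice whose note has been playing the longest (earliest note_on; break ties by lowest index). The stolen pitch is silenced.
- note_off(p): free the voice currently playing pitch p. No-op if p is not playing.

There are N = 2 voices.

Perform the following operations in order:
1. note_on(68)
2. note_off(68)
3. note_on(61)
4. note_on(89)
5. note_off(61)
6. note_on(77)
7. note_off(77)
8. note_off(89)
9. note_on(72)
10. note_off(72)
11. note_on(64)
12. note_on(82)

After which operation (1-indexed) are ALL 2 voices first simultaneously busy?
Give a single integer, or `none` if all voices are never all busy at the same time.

Op 1: note_on(68): voice 0 is free -> assigned | voices=[68 -]
Op 2: note_off(68): free voice 0 | voices=[- -]
Op 3: note_on(61): voice 0 is free -> assigned | voices=[61 -]
Op 4: note_on(89): voice 1 is free -> assigned | voices=[61 89]
Op 5: note_off(61): free voice 0 | voices=[- 89]
Op 6: note_on(77): voice 0 is free -> assigned | voices=[77 89]
Op 7: note_off(77): free voice 0 | voices=[- 89]
Op 8: note_off(89): free voice 1 | voices=[- -]
Op 9: note_on(72): voice 0 is free -> assigned | voices=[72 -]
Op 10: note_off(72): free voice 0 | voices=[- -]
Op 11: note_on(64): voice 0 is free -> assigned | voices=[64 -]
Op 12: note_on(82): voice 1 is free -> assigned | voices=[64 82]

Answer: 4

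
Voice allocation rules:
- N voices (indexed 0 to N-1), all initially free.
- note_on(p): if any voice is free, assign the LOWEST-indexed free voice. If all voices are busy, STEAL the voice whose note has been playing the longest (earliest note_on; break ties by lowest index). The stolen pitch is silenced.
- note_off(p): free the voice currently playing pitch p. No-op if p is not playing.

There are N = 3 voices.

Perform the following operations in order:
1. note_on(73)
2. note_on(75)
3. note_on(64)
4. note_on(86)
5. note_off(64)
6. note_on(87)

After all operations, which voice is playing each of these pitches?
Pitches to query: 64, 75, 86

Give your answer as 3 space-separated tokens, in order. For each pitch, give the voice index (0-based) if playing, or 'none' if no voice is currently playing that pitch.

Op 1: note_on(73): voice 0 is free -> assigned | voices=[73 - -]
Op 2: note_on(75): voice 1 is free -> assigned | voices=[73 75 -]
Op 3: note_on(64): voice 2 is free -> assigned | voices=[73 75 64]
Op 4: note_on(86): all voices busy, STEAL voice 0 (pitch 73, oldest) -> assign | voices=[86 75 64]
Op 5: note_off(64): free voice 2 | voices=[86 75 -]
Op 6: note_on(87): voice 2 is free -> assigned | voices=[86 75 87]

Answer: none 1 0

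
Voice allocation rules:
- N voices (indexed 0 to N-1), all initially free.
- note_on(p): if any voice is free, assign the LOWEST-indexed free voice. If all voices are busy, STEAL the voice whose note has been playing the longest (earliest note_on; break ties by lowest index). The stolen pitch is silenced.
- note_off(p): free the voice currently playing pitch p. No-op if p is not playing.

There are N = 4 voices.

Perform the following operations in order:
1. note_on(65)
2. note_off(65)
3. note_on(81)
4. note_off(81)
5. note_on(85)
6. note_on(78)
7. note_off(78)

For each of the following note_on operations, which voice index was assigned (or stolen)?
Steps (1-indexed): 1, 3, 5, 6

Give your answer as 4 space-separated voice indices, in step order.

Answer: 0 0 0 1

Derivation:
Op 1: note_on(65): voice 0 is free -> assigned | voices=[65 - - -]
Op 2: note_off(65): free voice 0 | voices=[- - - -]
Op 3: note_on(81): voice 0 is free -> assigned | voices=[81 - - -]
Op 4: note_off(81): free voice 0 | voices=[- - - -]
Op 5: note_on(85): voice 0 is free -> assigned | voices=[85 - - -]
Op 6: note_on(78): voice 1 is free -> assigned | voices=[85 78 - -]
Op 7: note_off(78): free voice 1 | voices=[85 - - -]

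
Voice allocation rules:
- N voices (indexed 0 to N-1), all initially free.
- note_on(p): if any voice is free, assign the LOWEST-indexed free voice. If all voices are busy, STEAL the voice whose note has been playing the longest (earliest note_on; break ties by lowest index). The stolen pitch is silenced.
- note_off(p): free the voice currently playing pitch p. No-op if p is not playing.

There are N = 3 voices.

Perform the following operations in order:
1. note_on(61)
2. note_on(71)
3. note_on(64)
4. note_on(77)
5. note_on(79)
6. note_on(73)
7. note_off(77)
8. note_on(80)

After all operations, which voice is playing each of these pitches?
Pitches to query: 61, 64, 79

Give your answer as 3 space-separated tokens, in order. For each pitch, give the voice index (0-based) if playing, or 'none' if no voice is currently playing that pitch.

Op 1: note_on(61): voice 0 is free -> assigned | voices=[61 - -]
Op 2: note_on(71): voice 1 is free -> assigned | voices=[61 71 -]
Op 3: note_on(64): voice 2 is free -> assigned | voices=[61 71 64]
Op 4: note_on(77): all voices busy, STEAL voice 0 (pitch 61, oldest) -> assign | voices=[77 71 64]
Op 5: note_on(79): all voices busy, STEAL voice 1 (pitch 71, oldest) -> assign | voices=[77 79 64]
Op 6: note_on(73): all voices busy, STEAL voice 2 (pitch 64, oldest) -> assign | voices=[77 79 73]
Op 7: note_off(77): free voice 0 | voices=[- 79 73]
Op 8: note_on(80): voice 0 is free -> assigned | voices=[80 79 73]

Answer: none none 1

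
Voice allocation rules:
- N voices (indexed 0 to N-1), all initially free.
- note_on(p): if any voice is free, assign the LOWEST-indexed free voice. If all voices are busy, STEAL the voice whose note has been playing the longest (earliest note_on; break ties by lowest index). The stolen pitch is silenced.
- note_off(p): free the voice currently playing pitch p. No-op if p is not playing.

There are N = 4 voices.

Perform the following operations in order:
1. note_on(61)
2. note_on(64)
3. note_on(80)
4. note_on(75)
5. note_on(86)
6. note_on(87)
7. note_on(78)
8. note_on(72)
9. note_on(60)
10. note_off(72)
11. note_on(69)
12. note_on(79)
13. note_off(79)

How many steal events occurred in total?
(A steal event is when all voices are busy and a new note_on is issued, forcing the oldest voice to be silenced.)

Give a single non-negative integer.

Op 1: note_on(61): voice 0 is free -> assigned | voices=[61 - - -]
Op 2: note_on(64): voice 1 is free -> assigned | voices=[61 64 - -]
Op 3: note_on(80): voice 2 is free -> assigned | voices=[61 64 80 -]
Op 4: note_on(75): voice 3 is free -> assigned | voices=[61 64 80 75]
Op 5: note_on(86): all voices busy, STEAL voice 0 (pitch 61, oldest) -> assign | voices=[86 64 80 75]
Op 6: note_on(87): all voices busy, STEAL voice 1 (pitch 64, oldest) -> assign | voices=[86 87 80 75]
Op 7: note_on(78): all voices busy, STEAL voice 2 (pitch 80, oldest) -> assign | voices=[86 87 78 75]
Op 8: note_on(72): all voices busy, STEAL voice 3 (pitch 75, oldest) -> assign | voices=[86 87 78 72]
Op 9: note_on(60): all voices busy, STEAL voice 0 (pitch 86, oldest) -> assign | voices=[60 87 78 72]
Op 10: note_off(72): free voice 3 | voices=[60 87 78 -]
Op 11: note_on(69): voice 3 is free -> assigned | voices=[60 87 78 69]
Op 12: note_on(79): all voices busy, STEAL voice 1 (pitch 87, oldest) -> assign | voices=[60 79 78 69]
Op 13: note_off(79): free voice 1 | voices=[60 - 78 69]

Answer: 6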